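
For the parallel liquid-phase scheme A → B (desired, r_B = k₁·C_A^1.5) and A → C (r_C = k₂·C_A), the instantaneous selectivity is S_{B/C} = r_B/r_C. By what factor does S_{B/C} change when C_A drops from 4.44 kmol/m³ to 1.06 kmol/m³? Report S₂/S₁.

S_{B/C} = (k₁/k₂)·C_A^0.5, so S₂/S₁ = (C_{A,2}/C_{A,1})^0.5.
= (1.06/4.44)^0.5 = (0.2387)^0.5 = 0.489.
Selectivity toward B falls as C_A falls — high-concentration operation is favoured.

0.489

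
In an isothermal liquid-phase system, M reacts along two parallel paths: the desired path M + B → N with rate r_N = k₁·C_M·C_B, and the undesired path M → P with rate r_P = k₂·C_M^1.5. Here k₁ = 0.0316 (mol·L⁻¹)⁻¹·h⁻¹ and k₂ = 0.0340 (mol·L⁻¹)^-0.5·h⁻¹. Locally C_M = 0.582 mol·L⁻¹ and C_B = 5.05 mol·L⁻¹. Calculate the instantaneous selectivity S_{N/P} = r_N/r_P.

S_{N/P} = r_N/r_P = (k₁·C_M·C_B)/(k₂·C_M^1.5) = (k₁/k₂)·C_M^-0.5·C_B.
= (0.0316×0.5820×5.050) / (0.0340×0.5820^1.5) = 0.09288/0.01510 = 6.15.

6.15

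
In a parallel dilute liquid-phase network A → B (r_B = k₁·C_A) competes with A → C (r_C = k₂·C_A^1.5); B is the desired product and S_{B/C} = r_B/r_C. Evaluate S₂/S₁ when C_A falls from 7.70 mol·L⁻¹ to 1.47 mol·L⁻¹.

2.29

S_{B/C} = (k₁/k₂)·C_A^-0.5, so S₂/S₁ = (C_{A,2}/C_{A,1})^-0.5.
= (1.47/7.70)^(-0.5) = (0.1909)^(-0.5) = 2.29.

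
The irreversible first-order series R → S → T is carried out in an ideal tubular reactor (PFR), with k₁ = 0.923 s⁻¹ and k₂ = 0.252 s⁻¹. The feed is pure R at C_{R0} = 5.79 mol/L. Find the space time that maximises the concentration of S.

1.93 s

Setting dC_S/dτ = 0 gives τ_opt = ln(k₂/k₁)/(k₂−k₁).
= ln(0.252/0.923)/(0.252−0.923) = ln(0.2730)/-0.6710 = -1.298/-0.6710 = 1.93 s.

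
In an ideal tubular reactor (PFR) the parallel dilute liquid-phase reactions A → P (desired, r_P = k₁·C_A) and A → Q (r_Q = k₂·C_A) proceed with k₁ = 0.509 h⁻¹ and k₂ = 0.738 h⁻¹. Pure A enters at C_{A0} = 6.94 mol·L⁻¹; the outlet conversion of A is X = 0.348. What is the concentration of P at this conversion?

0.986 mol·L⁻¹

C_A = C_{A0}(1−X) = 4.525 mol·L⁻¹.
Both paths are first order in A, so the instantaneous fraction to P is constant: dC_P/d(−C_A) = k₁/(k₁+k₂) = 0.4082.
C_P = 0.4082·(C_{A0}−C_A) = 0.4082×2.415 = 0.986 mol·L⁻¹.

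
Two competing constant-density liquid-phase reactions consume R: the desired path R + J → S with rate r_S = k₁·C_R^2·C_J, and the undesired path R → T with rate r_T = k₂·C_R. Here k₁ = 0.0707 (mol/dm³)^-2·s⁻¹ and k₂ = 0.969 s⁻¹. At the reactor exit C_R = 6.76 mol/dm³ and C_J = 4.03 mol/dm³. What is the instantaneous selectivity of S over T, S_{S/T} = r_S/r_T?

1.99

S_{S/T} = r_S/r_T = (k₁·C_R^2·C_J)/(k₂·C_R) = (k₁/k₂)·C_R·C_J.
= (0.0707×6.760^2×4.030) / (0.969×6.760) = 13.02/6.550 = 1.99.
Since the desired path is higher order in R, keeping C_R high (PFR or concentrated feed) favours S.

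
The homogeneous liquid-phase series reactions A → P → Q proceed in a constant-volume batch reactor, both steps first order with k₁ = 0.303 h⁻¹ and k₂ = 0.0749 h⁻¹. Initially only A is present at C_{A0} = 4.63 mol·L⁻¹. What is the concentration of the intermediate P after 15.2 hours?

1.91 mol·L⁻¹

The intermediate concentration in a first-order A→B→C sequence is C_P = k₁C_{A0}(e^(−k₁t) − e^(−k₂t))/(k₂−k₁).
e^(−k₁t) = e^(−0.303×15.2) = e^(−4.606) = 0.009996; e^(−k₂t) = e^(−1.138) = 0.3203.
C_P = 0.303×4.63/(0.0749−0.303) × (0.009996−0.3203) = (-6.150)×(-0.3103) = 1.909 mol·L⁻¹.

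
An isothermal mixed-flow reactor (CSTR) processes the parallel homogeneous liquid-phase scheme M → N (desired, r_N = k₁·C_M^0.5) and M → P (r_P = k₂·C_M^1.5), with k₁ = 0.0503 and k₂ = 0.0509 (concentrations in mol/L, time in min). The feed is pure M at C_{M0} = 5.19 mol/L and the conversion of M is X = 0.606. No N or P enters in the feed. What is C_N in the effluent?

1.02 mol/L

Exit C_M = C_{M0}(1−X) = 5.19×0.394 = 2.045 mol/L.
A CSTR operates uniformly at the exit composition, giving r_N = 0.07193 and r_P = 0.1488 (each k·C_M^n at C_M = 2.045).
Fraction of consumed M going to N: r_N/(r_N+r_P) = 0.3258.
C_N = 0.3258·C_{M0}·X = 0.3258×5.19×0.606 = 1.02 mol/L.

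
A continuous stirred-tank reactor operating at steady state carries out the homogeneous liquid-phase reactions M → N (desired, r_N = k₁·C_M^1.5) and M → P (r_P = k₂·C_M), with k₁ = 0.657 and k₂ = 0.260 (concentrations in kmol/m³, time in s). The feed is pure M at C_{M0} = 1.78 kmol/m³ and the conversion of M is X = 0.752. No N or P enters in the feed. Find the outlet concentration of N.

0.839 kmol/m³

Exit C_M = C_{M0}(1−X) = 1.78×0.248 = 0.4414 kmol/m³.
Rates in a CSTR are evaluated at the outlet concentration: r_N = 0.657×0.4414^1.5 = 0.1927, r_P = 0.260×0.4414 = 0.1148.
Fraction of consumed M going to N: r_N/(r_N+r_P) = 0.6267.
C_N = 0.6267·C_{M0}·X = 0.6267×1.78×0.752 = 0.839 kmol/m³.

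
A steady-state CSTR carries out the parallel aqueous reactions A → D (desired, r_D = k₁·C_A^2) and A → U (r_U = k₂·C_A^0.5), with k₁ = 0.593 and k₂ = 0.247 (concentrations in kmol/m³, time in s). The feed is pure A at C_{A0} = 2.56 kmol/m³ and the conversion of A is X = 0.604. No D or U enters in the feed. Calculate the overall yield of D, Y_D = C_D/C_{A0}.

Exit C_A = C_{A0}(1−X) = 2.56×0.396 = 1.014 kmol/m³.
Rates in a CSTR are evaluated at the outlet concentration: r_D = 0.593×1.014^2 = 0.6094, r_U = 0.247×1.014^0.5 = 0.2487.
Fraction of consumed A going to D: r_D/(r_D+r_U) = 0.7102.
C_D = 0.7102·C_{A0}·X = 0.7102×2.56×0.604 = 1.10 kmol/m³; Y_D = C_D/C_{A0} = 0.429.

0.429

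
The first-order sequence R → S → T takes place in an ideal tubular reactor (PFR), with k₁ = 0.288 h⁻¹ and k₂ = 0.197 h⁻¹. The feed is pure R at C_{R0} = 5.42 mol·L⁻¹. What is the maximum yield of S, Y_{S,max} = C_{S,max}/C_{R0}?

At the optimum, C_{S,max}/C_{R0} = (k₁/k₂)^[k₂/(k₂−k₁)].
= (0.288/0.197)^(0.197/(0.197−0.288)) = (1.462)^(-2.165) = 0.4395.

0.440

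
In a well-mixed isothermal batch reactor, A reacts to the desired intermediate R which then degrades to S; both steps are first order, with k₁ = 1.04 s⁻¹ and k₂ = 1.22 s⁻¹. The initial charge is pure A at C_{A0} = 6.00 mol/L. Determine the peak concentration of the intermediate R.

2.03 mol/L

Evaluating C_R at t_opt = ln(k₂/k₁)/(k₂−k₁) gives C_{R,max}/C_{A0} = (k₁/k₂)^[k₂/(k₂−k₁)].
= (1.04/1.22)^(1.22/(1.22−1.04)) = (0.8525)^(6.778) = 0.3389.
C_{R,max} = 0.3389×6.00 = 2.03 mol/L.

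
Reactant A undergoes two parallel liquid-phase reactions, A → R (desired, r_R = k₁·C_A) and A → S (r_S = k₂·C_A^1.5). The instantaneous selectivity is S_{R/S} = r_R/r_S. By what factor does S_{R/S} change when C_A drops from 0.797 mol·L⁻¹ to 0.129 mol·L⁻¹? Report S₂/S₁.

2.49

S_{R/S} = (k₁/k₂)·C_A^-0.5, so S₂/S₁ = (C_{A,2}/C_{A,1})^-0.5.
= (0.129/0.797)^(-0.5) = (0.1619)^(-0.5) = 2.49.
Selectivity toward R rises as C_A falls — low-concentration operation is favoured.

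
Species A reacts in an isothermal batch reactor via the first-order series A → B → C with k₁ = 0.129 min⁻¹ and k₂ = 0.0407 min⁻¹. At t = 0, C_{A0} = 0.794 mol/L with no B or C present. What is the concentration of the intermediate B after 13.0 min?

The intermediate concentration in a first-order A→B→C sequence is C_B = k₁C_{A0}(e^(−k₁t) − e^(−k₂t))/(k₂−k₁).
e^(−k₁t) = e^(−0.129×13.0) = e^(−1.677) = 0.1869; e^(−k₂t) = e^(−0.5291) = 0.5891.
C_B = 0.129×0.794/(0.0407−0.129) × (0.1869−0.5891) = (-1.160)×(-0.4022) = 0.4665 mol/L.

0.467 mol/L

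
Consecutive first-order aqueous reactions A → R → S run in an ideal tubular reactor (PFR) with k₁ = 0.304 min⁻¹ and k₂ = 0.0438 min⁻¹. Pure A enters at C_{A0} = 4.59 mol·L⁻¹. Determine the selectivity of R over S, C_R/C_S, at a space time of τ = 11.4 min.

2.27

For first-order series with pure A initially, C_R(τ) = k₁C_{A0}/(k₂−k₁)·(e^(−k₁τ) − e^(−k₂τ)).
e^(−k₁τ) = e^(−0.304×11.4) = e^(−3.466) = 0.03125; e^(−k₂τ) = e^(−0.4993) = 0.6069.
C_R = 0.304×4.59/(0.0438−0.304) × (0.03125−0.6069) = (-5.363)×(-0.5757) = 3.087 mol·L⁻¹.
C_A = C_{A0}e^(−k₁τ) = 0.1435 mol·L⁻¹, so C_S = C_{A0}−C_A−C_R = 1.359 mol·L⁻¹; C_R/C_S = 2.27.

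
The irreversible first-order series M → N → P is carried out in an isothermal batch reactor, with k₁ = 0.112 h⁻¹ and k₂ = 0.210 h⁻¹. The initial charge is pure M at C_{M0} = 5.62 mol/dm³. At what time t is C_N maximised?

Setting dC_N/dt = 0 gives t_opt = ln(k₂/k₁)/(k₂−k₁).
= ln(0.210/0.112)/(0.210−0.112) = ln(1.875)/0.09800 = 0.6286/0.09800 = 6.41 h.

6.41 h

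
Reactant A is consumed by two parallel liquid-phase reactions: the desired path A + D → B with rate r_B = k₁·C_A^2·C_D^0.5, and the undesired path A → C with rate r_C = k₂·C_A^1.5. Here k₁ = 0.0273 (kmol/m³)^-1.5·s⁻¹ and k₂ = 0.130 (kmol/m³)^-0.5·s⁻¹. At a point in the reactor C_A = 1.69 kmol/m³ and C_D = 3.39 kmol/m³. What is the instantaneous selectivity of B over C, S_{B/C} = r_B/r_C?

S_{B/C} = r_B/r_C = (k₁·C_A^2·C_D^0.5)/(k₂·C_A^1.5) = (k₁/k₂)·C_A^0.5·C_D^0.5.
= (0.0273×1.690^2×3.390^0.5) / (0.130×1.690^1.5) = 0.1436/0.2856 = 0.503.
Since the desired path is higher order in A, keeping C_A high (PFR or concentrated feed) favours B.

0.503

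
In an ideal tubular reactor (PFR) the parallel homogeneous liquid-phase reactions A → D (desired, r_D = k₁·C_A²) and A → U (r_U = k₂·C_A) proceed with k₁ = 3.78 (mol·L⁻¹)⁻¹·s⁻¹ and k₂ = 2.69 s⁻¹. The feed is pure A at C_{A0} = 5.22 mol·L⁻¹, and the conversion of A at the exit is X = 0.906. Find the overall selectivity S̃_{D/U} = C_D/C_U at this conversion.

3.16

C_A = C_{A0}(1−X) = 0.4907 mol·L⁻¹.
Along a PFR/batch, dC_U/dC_A = −r_U/(r_D+r_U) = −k₂/(k₂+k₁·C_A).
Integrating from C_{A0} to C_A: C_U = (2.69/3.78)·ln[(2.69+3.78·5.22)/(2.69+3.78·0.491)] = 0.7116·ln(22.42/4.545) = 1.136 mol·L⁻¹.
Then C_D = (C_{A0}−C_A) − C_U = 4.729 − 1.136 = 3.594 mol·L⁻¹.
S̃_{D/U} = C_D/C_U = 3.594/1.136 = 3.16.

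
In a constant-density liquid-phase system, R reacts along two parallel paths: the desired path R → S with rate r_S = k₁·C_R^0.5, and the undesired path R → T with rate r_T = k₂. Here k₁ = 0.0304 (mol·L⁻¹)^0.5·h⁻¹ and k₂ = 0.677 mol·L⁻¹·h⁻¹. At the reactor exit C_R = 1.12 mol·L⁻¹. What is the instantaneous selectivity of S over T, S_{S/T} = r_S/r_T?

0.0475

S_{S/T} = r_S/r_T = (k₁·C_R^0.5)/(k₂) = (k₁/k₂)·C_R^0.5.
= (0.0304×1.120^0.5) / (0.677) = 0.03217/0.6770 = 0.0475.
Since the desired path is higher order in R, keeping C_R high (PFR or concentrated feed) favours S.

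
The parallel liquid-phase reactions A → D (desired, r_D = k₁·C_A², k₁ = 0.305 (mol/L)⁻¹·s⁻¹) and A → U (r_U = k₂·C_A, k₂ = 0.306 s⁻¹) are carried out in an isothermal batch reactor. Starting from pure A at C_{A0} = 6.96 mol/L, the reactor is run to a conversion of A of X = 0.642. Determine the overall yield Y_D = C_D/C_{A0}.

C_A = C_{A0}(1−X) = 2.492 mol/L.
Along a PFR/batch, dC_U/dC_A = −r_U/(r_D+r_U) = −k₂/(k₂+k₁·C_A).
Integrating from C_{A0} to C_A: C_U = (0.306/0.305)·ln[(0.306+0.305·6.96)/(0.306+0.305·2.49)] = 1.003·ln(2.429/1.066) = 0.8262 mol/L.
Then C_D = (C_{A0}−C_A) − C_U = 4.468 − 0.8262 = 3.642 mol/L.
Y_D = C_D/C_{A0} = 3.642/6.96 = 0.523.

0.523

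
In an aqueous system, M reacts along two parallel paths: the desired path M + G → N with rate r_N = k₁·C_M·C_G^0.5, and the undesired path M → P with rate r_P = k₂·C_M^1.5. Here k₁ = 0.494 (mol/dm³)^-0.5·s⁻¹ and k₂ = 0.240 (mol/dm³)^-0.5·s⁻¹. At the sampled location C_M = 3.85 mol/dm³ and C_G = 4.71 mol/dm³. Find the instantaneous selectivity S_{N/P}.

2.28

S_{N/P} = r_N/r_P = (k₁·C_M·C_G^0.5)/(k₂·C_M^1.5) = (k₁/k₂)·C_M^-0.5·C_G^0.5.
= (0.494×3.850×4.710^0.5) / (0.240×3.850^1.5) = 4.128/1.813 = 2.28.
The undesired path is higher order in M, so low C_M (CSTR or dilute feed) favours N.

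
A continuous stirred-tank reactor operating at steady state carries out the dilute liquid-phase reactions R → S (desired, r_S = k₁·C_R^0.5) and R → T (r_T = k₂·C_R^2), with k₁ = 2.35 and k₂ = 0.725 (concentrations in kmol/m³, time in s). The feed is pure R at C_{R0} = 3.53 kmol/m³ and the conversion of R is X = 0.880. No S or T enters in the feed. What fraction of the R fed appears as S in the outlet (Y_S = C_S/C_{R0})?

Exit C_R = C_{R0}(1−X) = 3.53×0.120 = 0.4236 kmol/m³.
Rates in a CSTR are evaluated at the outlet concentration: r_S = 2.35×0.4236^0.5 = 1.529, r_T = 0.725×0.4236^2 = 0.1301.
Fraction of consumed R going to S: r_S/(r_S+r_T) = 0.9216.
C_S = 0.9216·C_{R0}·X = 0.9216×3.53×0.880 = 2.86 kmol/m³; Y_S = C_S/C_{R0} = 0.811.

0.811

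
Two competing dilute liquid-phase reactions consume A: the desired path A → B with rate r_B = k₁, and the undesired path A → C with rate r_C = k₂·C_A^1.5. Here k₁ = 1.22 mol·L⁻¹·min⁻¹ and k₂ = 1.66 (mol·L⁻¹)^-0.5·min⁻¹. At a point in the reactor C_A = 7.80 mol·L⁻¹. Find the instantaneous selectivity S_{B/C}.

S_{B/C} = r_B/r_C = (k₁)/(k₂·C_A^1.5) = (k₁/k₂)·C_A^-1.5.
= (1.22) / (1.66×7.800^1.5) = 1.220/36.16 = 0.0337.
The undesired path is higher order in A, so low C_A (CSTR or dilute feed) favours B.

0.0337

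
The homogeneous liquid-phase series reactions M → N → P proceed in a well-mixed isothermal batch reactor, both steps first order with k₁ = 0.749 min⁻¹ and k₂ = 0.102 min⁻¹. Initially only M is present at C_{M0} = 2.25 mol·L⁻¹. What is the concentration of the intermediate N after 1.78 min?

1.49 mol·L⁻¹

Solving the coupled first-order balances gives C_N(t) = [k₁/(k₂−k₁)]·C_{M0}·(e^(−k₁t) − e^(−k₂t)).
e^(−k₁t) = e^(−0.749×1.78) = e^(−1.333) = 0.2636; e^(−k₂t) = e^(−0.1816) = 0.8340.
C_N = 0.749×2.25/(0.102−0.749) × (0.2636−0.8340) = (-2.605)×(-0.5703) = 1.486 mol·L⁻¹.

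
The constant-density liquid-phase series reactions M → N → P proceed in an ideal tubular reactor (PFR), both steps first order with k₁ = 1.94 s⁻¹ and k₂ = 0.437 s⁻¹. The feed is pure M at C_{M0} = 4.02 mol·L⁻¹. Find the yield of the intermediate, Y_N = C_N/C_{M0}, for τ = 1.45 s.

0.607

For first-order series with pure M initially, C_N(τ) = k₁C_{M0}/(k₂−k₁)·(e^(−k₁τ) − e^(−k₂τ)).
e^(−k₁τ) = e^(−1.94×1.45) = e^(−2.813) = 0.06002; e^(−k₂τ) = e^(−0.6336) = 0.5307.
C_N = 1.94×4.02/(0.437−1.94) × (0.06002−0.5307) = (-5.189)×(-0.4706) = 2.442 mol·L⁻¹.
Y_N = C_N/C_{M0} = 2.442/4.02 = 0.607.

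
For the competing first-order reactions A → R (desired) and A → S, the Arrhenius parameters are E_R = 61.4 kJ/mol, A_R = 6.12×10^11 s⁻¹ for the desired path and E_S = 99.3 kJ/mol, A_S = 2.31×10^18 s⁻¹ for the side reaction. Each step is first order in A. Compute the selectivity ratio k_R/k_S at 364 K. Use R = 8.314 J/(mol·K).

0.0728

With equal orders, S_{R/S} = k_R/k_S = (A_R/A_S)·exp[(E_S−E_R)/(RT)].
(E_S−E_R)/(RT) = (99.3−61.4)×10³/(8.314×364) = 37900/3026 = 12.52.
k_R/k_S = (6.12×10^11/2.31×10^18)·exp(12.52) = 2.649×10^-7 × 2.747×10^5 = 0.0728.
Since E_R < E_S, lowering the temperature improves selectivity toward R.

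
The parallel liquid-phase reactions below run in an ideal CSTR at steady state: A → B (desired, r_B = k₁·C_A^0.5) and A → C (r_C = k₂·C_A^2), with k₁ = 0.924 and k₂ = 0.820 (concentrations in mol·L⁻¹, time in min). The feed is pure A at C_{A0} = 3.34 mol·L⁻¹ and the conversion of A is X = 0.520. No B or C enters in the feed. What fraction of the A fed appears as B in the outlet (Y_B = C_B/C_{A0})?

Exit C_A = C_{A0}(1−X) = 3.34×0.480 = 1.603 mol·L⁻¹.
Rates in a CSTR are evaluated at the outlet concentration: r_B = 0.924×1.603^0.5 = 1.170, r_C = 0.820×1.603^2 = 2.108.
Fraction of consumed A going to B: r_B/(r_B+r_C) = 0.3570.
C_B = 0.3570·C_{A0}·X = 0.3570×3.34×0.520 = 0.620 mol·L⁻¹; Y_B = C_B/C_{A0} = 0.186.

0.186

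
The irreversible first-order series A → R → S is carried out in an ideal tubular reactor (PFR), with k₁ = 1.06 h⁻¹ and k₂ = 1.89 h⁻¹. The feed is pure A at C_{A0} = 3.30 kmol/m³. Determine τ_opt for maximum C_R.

0.697 h

Setting dC_R/dτ = 0 gives τ_opt = ln(k₂/k₁)/(k₂−k₁).
= ln(1.89/1.06)/(1.89−1.06) = ln(1.783)/0.8300 = 0.5783/0.8300 = 0.697 h.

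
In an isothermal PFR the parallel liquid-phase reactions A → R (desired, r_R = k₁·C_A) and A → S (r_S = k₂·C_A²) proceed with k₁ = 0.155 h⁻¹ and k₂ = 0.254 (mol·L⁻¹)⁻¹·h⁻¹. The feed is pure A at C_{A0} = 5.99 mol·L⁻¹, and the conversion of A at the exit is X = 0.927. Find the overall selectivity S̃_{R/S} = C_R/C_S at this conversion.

C_A = C_{A0}(1−X) = 0.4373 mol·L⁻¹.
Along a PFR/batch, dC_R/dC_A = −r_R/(r_R+r_S) = −k₁/(k₁+k₂·C_A).
Integrating from C_{A0} to C_A: C_R = (0.155/0.254)·ln[(0.155+0.254·5.99)/(0.155+0.254·0.437)] = 0.6102·ln(1.676/0.2661) = 1.123 mol·L⁻¹.
C_S = (C_{A0}−C_A)−C_R = 4.429 mol·L⁻¹; S̃_{R/S} = 1.123/4.429 = 0.254.

0.254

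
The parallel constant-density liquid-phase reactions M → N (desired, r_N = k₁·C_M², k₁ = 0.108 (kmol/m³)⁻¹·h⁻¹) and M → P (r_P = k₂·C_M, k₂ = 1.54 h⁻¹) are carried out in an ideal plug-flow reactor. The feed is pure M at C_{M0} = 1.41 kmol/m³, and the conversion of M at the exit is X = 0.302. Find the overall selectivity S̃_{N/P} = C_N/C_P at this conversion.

0.0839

C_M = C_{M0}(1−X) = 0.9842 kmol/m³.
Along a PFR/batch, dC_P/dC_M = −r_P/(r_N+r_P) = −k₂/(k₂+k₁·C_M).
Integrating from C_{M0} to C_M: C_P = (1.54/0.108)·ln[(1.54+0.108·1.41)/(1.54+0.108·0.984)] = 14.26·ln(1.692/1.646) = 0.3929 kmol/m³.
Then C_N = (C_{M0}−C_M) − C_P = 0.4258 − 0.3929 = 0.03295 kmol/m³.
S̃_{N/P} = C_N/C_P = 0.03295/0.3929 = 0.0839.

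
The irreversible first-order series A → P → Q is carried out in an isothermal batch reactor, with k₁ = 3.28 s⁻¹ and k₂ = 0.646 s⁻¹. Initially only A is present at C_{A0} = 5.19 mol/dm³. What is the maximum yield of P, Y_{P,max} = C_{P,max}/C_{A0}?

Evaluating C_P at t_opt = ln(k₂/k₁)/(k₂−k₁) gives C_{P,max}/C_{A0} = (k₁/k₂)^[k₂/(k₂−k₁)].
= (3.28/0.646)^(0.646/(0.646−3.28)) = (5.077)^(-0.2453) = 0.6713.

0.671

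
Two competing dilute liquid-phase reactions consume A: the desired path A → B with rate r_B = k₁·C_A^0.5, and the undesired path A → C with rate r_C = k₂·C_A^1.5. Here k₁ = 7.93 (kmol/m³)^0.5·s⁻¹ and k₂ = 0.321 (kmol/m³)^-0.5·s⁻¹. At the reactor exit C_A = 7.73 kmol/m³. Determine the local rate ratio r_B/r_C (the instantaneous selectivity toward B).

3.20

S_{B/C} = r_B/r_C = (k₁·C_A^0.5)/(k₂·C_A^1.5) = (k₁/k₂)·C_A⁻¹.
= (7.93×7.730^0.5) / (0.321×7.730^1.5) = 22.05/6.899 = 3.20.
The undesired path is higher order in A, so low C_A (CSTR or dilute feed) favours B.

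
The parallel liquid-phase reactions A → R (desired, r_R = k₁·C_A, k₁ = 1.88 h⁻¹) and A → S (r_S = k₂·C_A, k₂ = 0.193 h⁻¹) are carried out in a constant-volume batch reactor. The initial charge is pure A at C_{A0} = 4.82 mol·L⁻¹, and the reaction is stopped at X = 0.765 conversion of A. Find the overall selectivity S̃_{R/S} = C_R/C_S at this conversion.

9.74

C_A = C_{A0}(1−X) = 1.133 mol·L⁻¹.
Both paths are first order in A, so the instantaneous fraction to R is constant: dC_R/d(−C_A) = k₁/(k₁+k₂) = 0.9069.
C_R = 0.9069·(C_{A0}−C_A) = 0.9069×3.687 = 3.34 mol·L⁻¹.
C_S = (C_{A0}−C_A)−C_R = 0.3433 mol·L⁻¹; S̃_{R/S} = 3.344/0.3433 = 9.74.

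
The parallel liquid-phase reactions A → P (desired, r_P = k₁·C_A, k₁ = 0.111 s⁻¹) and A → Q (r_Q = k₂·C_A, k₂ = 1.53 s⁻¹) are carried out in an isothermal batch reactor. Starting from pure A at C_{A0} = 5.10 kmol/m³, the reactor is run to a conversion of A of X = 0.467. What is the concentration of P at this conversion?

C_A = C_{A0}(1−X) = 2.718 kmol/m³.
Both paths are first order in A, so the instantaneous fraction to P is constant: dC_P/d(−C_A) = k₁/(k₁+k₂) = 0.06764.
C_P = 0.06764·(C_{A0}−C_A) = 0.06764×2.382 = 0.161 kmol/m³.

0.161 kmol/m³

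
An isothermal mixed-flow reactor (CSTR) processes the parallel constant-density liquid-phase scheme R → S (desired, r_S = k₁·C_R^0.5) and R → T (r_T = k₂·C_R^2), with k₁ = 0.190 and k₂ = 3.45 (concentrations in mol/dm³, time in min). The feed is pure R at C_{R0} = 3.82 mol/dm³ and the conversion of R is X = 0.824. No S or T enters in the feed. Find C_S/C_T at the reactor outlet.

Exit C_R = C_{R0}(1−X) = 3.82×0.176 = 0.6723 mol/dm³.
A CSTR operates uniformly at the exit composition, giving r_S = 0.1558 and r_T = 1.559 (each k·C_R^n at C_R = 0.6723).
Overall selectivity = C_S/C_T = r_Sτ/(r_Tτ) = r_S/r_T = 0.0999.

0.0999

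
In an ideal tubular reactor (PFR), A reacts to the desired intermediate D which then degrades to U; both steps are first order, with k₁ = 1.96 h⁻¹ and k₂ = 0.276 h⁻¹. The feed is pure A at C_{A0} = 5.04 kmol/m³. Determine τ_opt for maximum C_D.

1.16 h

Setting dC_D/dτ = 0 gives τ_opt = ln(k₂/k₁)/(k₂−k₁).
= ln(0.276/1.96)/(0.276−1.96) = ln(0.1408)/-1.684 = -1.960/-1.684 = 1.16 h.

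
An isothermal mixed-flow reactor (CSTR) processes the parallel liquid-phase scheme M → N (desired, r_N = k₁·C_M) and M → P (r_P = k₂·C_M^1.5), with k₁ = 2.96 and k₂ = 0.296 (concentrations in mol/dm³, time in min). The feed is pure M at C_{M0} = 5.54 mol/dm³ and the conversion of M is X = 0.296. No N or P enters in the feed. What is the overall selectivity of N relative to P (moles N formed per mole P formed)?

Exit C_M = C_{M0}(1−X) = 5.54×0.704 = 3.900 mol/dm³.
A CSTR operates uniformly at the exit composition, giving r_N = 11.54 and r_P = 2.280 (each k·C_M^n at C_M = 3.900).
Overall selectivity = C_N/C_P = r_Nτ/(r_Pτ) = r_N/r_P = 5.06.

5.06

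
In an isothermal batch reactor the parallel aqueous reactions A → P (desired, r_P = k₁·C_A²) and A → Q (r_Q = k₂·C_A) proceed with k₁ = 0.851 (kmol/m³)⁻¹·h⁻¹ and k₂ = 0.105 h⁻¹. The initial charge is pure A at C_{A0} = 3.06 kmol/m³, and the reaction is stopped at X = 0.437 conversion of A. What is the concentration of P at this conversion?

C_A = C_{A0}(1−X) = 1.723 kmol/m³.
Along a PFR/batch, dC_Q/dC_A = −r_Q/(r_P+r_Q) = −k₂/(k₂+k₁·C_A).
Integrating from C_{A0} to C_A: C_Q = (0.105/0.851)·ln[(0.105+0.851·3.06)/(0.105+0.851·1.72)] = 0.1234·ln(2.709/1.571) = 0.06722 kmol/m³.
Then C_P = (C_{A0}−C_A) − C_Q = 1.337 − 0.06722 = 1.270 kmol/m³.

1.27 kmol/m³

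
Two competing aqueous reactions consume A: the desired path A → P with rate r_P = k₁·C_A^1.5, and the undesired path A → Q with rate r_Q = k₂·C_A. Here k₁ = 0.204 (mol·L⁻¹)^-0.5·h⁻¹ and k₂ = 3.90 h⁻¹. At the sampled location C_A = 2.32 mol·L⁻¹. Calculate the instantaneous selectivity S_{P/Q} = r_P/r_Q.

0.0797

S_{P/Q} = r_P/r_Q = (k₁·C_A^1.5)/(k₂·C_A) = (k₁/k₂)·C_A^0.5.
= (0.204×2.320^1.5) / (3.90×2.320) = 0.7209/9.048 = 0.0797.
Since the desired path is higher order in A, keeping C_A high (PFR or concentrated feed) favours P.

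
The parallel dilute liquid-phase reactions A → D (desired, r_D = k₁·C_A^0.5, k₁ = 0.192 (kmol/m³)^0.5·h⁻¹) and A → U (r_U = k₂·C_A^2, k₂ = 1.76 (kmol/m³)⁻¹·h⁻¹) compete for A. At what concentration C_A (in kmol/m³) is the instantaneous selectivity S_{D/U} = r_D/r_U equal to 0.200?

0.668 kmol/m³

S_{D/U} = (k₁/k₂)·C_A^-1.5 ⇒ C_A = (S·k₂/k₁)^(1/(-1.5)).
= (0.200×1.76/0.192)^(-0.6667) = (1.833)^(-0.6667) = 0.668 kmol/m³.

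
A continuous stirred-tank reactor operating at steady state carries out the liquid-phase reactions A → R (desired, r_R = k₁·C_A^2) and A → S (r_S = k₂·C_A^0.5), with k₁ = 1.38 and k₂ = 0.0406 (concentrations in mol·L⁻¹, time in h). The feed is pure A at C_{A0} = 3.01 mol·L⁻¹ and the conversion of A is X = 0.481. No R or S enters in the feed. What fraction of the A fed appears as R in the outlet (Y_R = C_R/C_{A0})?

0.474

Exit C_A = C_{A0}(1−X) = 3.01×0.519 = 1.562 mol·L⁻¹.
A CSTR operates uniformly at the exit composition, giving r_R = 3.368 and r_S = 0.05074 (each k·C_A^n at C_A = 1.562).
Fraction of consumed A going to R: r_R/(r_R+r_S) = 0.9852.
C_R = 0.9852·C_{A0}·X = 0.9852×3.01×0.481 = 1.43 mol·L⁻¹; Y_R = C_R/C_{A0} = 0.474.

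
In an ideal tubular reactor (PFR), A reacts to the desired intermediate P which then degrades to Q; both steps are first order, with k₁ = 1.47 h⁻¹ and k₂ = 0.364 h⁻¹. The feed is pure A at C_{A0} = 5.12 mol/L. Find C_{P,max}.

3.23 mol/L

For a first-order series the maximum intermediate yield is C_{P,max}/C_{A0} = (k₁/k₂)^[k₂/(k₂−k₁)].
= (1.47/0.364)^(0.364/(0.364−1.47)) = (4.038)^(-0.3291) = 0.6317.
C_{P,max} = 0.6317×5.12 = 3.23 mol/L.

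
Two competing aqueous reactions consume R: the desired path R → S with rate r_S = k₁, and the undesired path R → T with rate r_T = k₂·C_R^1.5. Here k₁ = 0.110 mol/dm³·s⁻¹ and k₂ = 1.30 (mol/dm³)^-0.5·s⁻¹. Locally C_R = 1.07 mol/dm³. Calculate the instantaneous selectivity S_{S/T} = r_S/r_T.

0.0764

S_{S/T} = r_S/r_T = (k₁)/(k₂·C_R^1.5) = (k₁/k₂)·C_R^-1.5.
= (0.110) / (1.30×1.070^1.5) = 0.1100/1.439 = 0.0764.
The undesired path is higher order in R, so low C_R (CSTR or dilute feed) favours S.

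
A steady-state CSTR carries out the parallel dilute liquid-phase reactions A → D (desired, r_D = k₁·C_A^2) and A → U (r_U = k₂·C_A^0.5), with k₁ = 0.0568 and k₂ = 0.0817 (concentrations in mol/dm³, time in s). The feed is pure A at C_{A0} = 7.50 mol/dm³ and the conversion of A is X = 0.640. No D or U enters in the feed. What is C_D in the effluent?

Exit C_A = C_{A0}(1−X) = 7.50×0.360 = 2.700 mol/dm³.
A CSTR operates uniformly at the exit composition, giving r_D = 0.4141 and r_U = 0.1342 (each k·C_A^n at C_A = 2.700).
Fraction of consumed A going to D: r_D/(r_D+r_U) = 0.7552.
C_D = 0.7552·C_{A0}·X = 0.7552×7.50×0.640 = 3.62 mol/dm³.

3.62 mol/dm³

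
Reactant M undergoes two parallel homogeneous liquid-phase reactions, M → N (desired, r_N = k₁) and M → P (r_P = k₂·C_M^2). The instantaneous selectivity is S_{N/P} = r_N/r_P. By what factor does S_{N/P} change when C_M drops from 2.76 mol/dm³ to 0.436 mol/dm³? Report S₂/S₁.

40.1

S_{N/P} = (k₁/k₂)·C_M^-2, so S₂/S₁ = (C_{M,2}/C_{M,1})^-2.
= (0.436/2.76)^(-2) = (0.1580)^(-2) = 40.1.
Selectivity toward N rises as C_M falls — low-concentration operation is favoured.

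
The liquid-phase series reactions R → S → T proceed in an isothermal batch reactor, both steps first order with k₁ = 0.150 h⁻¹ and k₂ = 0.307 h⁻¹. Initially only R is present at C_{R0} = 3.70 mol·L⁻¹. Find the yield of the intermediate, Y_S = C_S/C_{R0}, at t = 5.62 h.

0.241

For first-order series with pure R initially, C_S(t) = k₁C_{R0}/(k₂−k₁)·(e^(−k₁t) − e^(−k₂t)).
e^(−k₁t) = e^(−0.150×5.62) = e^(−0.8430) = 0.4304; e^(−k₂t) = e^(−1.725) = 0.1781.
C_S = 0.150×3.70/(0.307−0.150) × (0.4304−0.1781) = 3.535×0.2523 = 0.8919 mol·L⁻¹.
Y_S = C_S/C_{R0} = 0.8919/3.70 = 0.241.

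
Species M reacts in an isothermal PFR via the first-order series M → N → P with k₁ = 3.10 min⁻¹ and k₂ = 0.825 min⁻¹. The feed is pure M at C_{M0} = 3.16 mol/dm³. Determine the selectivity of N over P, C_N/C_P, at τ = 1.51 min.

Solving the coupled first-order balances gives C_N(τ) = [k₁/(k₂−k₁)]·C_{M0}·(e^(−k₁τ) − e^(−k₂τ)).
e^(−k₁τ) = e^(−3.10×1.51) = e^(−4.681) = 0.009270; e^(−k₂τ) = e^(−1.246) = 0.2877.
C_N = 3.10×3.16/(0.825−3.10) × (0.009270−0.2877) = (-4.306)×(-0.2785) = 1.199 mol/dm³.
C_M = C_{M0}e^(−k₁τ) = 0.02929 mol/dm³, so C_P = C_{M0}−C_M−C_N = 1.932 mol/dm³; C_N/C_P = 0.621.

0.621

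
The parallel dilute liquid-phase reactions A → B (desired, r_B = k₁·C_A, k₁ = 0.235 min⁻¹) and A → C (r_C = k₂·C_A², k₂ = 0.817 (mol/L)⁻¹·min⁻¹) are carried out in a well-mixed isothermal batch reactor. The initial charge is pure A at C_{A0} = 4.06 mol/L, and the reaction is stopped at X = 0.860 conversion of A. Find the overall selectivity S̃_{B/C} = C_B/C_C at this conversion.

C_A = C_{A0}(1−X) = 0.5684 mol/L.
Along a PFR/batch, dC_B/dC_A = −r_B/(r_B+r_C) = −k₁/(k₁+k₂·C_A).
Integrating from C_{A0} to C_A: C_B = (0.235/0.817)·ln[(0.235+0.817·4.06)/(0.235+0.817·0.568)] = 0.2876·ln(3.552/0.6994) = 0.4674 mol/L.
C_C = (C_{A0}−C_A)−C_B = 3.024 mol/L; S̃_{B/C} = 0.4674/3.024 = 0.155.

0.155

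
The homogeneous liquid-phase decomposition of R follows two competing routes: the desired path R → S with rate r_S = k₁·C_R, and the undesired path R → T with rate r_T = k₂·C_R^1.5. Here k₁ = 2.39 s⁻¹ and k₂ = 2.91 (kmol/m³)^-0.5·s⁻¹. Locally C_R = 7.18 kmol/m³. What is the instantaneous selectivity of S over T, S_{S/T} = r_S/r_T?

S_{S/T} = r_S/r_T = (k₁·C_R)/(k₂·C_R^1.5) = (k₁/k₂)·C_R^-0.5.
= (2.39×7.180) / (2.91×7.180^1.5) = 17.16/55.99 = 0.307.
The undesired path is higher order in R, so low C_R (CSTR or dilute feed) favours S.

0.307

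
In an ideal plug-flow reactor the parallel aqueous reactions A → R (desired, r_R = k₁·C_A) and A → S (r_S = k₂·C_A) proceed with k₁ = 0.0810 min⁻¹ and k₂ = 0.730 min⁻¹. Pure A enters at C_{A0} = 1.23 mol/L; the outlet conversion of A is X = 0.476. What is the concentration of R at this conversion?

0.0585 mol/L

C_A = C_{A0}(1−X) = 0.6445 mol/L.
Both paths are first order in A, so the instantaneous fraction to R is constant: dC_R/d(−C_A) = k₁/(k₁+k₂) = 0.09988.
C_R = 0.09988·(C_{A0}−C_A) = 0.09988×0.5855 = 0.0585 mol/L.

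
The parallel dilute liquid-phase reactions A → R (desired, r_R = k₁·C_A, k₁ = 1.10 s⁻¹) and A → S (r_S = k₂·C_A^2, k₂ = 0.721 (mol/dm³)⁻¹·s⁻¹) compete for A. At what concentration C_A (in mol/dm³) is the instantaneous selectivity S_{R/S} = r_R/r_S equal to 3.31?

S_{R/S} = (k₁/k₂)·C_A⁻¹ ⇒ C_A = (S·k₂/k₁)^(-1).
= (3.31×0.721/1.10)^(-1) = (2.170)^(-1) = 0.461 mol/dm³.

0.461 mol/dm³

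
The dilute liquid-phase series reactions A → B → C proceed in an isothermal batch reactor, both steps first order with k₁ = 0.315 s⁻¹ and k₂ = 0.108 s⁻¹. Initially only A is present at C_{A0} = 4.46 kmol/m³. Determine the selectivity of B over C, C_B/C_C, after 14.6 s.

0.433

The intermediate concentration in a first-order A→B→C sequence is C_B = k₁C_{A0}(e^(−k₁t) − e^(−k₂t))/(k₂−k₁).
e^(−k₁t) = e^(−0.315×14.6) = e^(−4.599) = 0.01006; e^(−k₂t) = e^(−1.577) = 0.2066.
C_B = 0.315×4.46/(0.108−0.315) × (0.01006−0.2066) = (-6.787)×(-0.1966) = 1.334 kmol/m³.
C_A = C_{A0}e^(−k₁t) = 0.04488 kmol/m³, so C_C = C_{A0}−C_A−C_B = 3.081 kmol/m³; C_B/C_C = 0.433.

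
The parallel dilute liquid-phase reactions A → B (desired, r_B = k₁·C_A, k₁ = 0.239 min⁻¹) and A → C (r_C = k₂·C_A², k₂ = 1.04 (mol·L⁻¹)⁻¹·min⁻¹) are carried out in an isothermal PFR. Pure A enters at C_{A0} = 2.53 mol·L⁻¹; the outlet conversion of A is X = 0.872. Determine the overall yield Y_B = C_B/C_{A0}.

C_A = C_{A0}(1−X) = 0.3238 mol·L⁻¹.
Along a PFR/batch, dC_B/dC_A = −r_B/(r_B+r_C) = −k₁/(k₁+k₂·C_A).
Integrating from C_{A0} to C_A: C_B = (0.239/1.04)·ln[(0.239+1.04·2.53)/(0.239+1.04·0.324)] = 0.2298·ln(2.870/0.5758) = 0.3692 mol·L⁻¹.
Y_B = C_B/C_{A0} = 0.3692/2.53 = 0.146.

0.146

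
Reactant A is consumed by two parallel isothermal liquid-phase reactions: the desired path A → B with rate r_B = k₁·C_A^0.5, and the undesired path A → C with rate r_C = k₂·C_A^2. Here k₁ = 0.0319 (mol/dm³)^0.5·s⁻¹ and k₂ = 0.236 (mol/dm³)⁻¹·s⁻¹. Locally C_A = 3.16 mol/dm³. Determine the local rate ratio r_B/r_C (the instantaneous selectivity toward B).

S_{B/C} = r_B/r_C = (k₁·C_A^0.5)/(k₂·C_A^2) = (k₁/k₂)·C_A^-1.5.
= (0.0319×3.160^0.5) / (0.236×3.160^2) = 0.05671/2.357 = 0.0241.

0.0241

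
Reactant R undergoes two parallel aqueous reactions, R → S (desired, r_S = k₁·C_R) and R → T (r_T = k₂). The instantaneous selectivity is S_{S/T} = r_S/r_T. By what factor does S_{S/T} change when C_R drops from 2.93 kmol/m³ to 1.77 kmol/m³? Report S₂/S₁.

S_{S/T} = (k₁/k₂)·C_R, so S₂/S₁ = (C_{R,2}/C_{R,1}).
= 1.77/2.93 = 0.604.
Selectivity toward S falls as C_R falls — high-concentration operation is favoured.

0.604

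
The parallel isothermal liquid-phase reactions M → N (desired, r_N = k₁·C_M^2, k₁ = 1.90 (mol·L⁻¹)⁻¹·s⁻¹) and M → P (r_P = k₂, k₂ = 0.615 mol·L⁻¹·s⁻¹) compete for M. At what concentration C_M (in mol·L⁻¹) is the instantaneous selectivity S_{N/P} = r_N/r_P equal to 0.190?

0.248 mol·L⁻¹

S_{N/P} = (k₁/k₂)·C_M^2 ⇒ C_M = (S·k₂/k₁)^(0.5).
= (0.190×0.615/1.90)^(0.5) = (0.06150)^(0.5) = 0.248 mol·L⁻¹.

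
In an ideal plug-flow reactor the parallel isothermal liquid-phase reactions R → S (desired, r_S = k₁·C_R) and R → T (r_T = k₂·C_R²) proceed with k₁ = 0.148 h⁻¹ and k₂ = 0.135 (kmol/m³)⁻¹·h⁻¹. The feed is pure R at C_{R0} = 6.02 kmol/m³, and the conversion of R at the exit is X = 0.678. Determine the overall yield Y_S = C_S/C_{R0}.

0.155

C_R = C_{R0}(1−X) = 1.938 kmol/m³.
Along a PFR/batch, dC_S/dC_R = −r_S/(r_S+r_T) = −k₁/(k₁+k₂·C_R).
Integrating from C_{R0} to C_R: C_S = (0.148/0.135)·ln[(0.148+0.135·6.02)/(0.148+0.135·1.94)] = 1.096·ln(0.9607/0.4097) = 0.9343 kmol/m³.
Y_S = C_S/C_{R0} = 0.9343/6.02 = 0.155.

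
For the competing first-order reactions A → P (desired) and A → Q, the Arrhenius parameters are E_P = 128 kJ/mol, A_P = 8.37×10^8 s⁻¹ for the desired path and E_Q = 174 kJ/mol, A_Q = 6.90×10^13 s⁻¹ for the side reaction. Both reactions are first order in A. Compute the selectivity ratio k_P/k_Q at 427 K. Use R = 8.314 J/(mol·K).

With equal orders, S_{P/Q} = k_P/k_Q = (A_P/A_Q)·exp[(E_Q−E_P)/(RT)].
(E_Q−E_P)/(RT) = (174−128)×10³/(8.314×427) = 46000/3550 = 12.96.
k_P/k_Q = (8.37×10^8/6.90×10^13)·exp(12.96) = 1.213×10^-5 × 4.240×10^5 = 5.14.
Since E_P < E_Q, lowering the temperature improves selectivity toward P.

5.14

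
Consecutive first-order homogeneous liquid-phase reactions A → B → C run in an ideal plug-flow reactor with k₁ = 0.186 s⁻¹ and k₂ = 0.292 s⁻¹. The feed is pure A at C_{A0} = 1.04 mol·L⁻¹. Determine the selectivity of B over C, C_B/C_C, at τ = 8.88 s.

0.340

The intermediate concentration in a first-order A→B→C sequence is C_B = k₁C_{A0}(e^(−k₁τ) − e^(−k₂τ))/(k₂−k₁).
e^(−k₁τ) = e^(−0.186×8.88) = e^(−1.652) = 0.1917; e^(−k₂τ) = e^(−2.593) = 0.07480.
C_B = 0.186×1.04/(0.292−0.186) × (0.1917−0.07480) = 1.825×0.1169 = 0.2134 mol·L⁻¹.
C_A = C_{A0}e^(−k₁τ) = 0.1994 mol·L⁻¹, so C_C = C_{A0}−C_A−C_B = 0.6272 mol·L⁻¹; C_B/C_C = 0.340.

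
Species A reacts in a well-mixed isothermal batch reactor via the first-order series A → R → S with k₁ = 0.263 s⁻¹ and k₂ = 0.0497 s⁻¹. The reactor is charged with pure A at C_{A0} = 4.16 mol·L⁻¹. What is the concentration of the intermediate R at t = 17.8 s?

2.07 mol·L⁻¹

For first-order series with pure A initially, C_R(t) = k₁C_{A0}/(k₂−k₁)·(e^(−k₁t) − e^(−k₂t)).
e^(−k₁t) = e^(−0.263×17.8) = e^(−4.681) = 0.009266; e^(−k₂t) = e^(−0.8847) = 0.4129.
C_R = 0.263×4.16/(0.0497−0.263) × (0.009266−0.4129) = (-5.129)×(-0.4036) = 2.070 mol·L⁻¹.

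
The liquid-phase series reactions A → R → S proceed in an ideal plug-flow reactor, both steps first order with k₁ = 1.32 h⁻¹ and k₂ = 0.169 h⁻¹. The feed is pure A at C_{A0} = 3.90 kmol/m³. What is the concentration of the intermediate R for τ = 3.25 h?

Solving the coupled first-order balances gives C_R(τ) = [k₁/(k₂−k₁)]·C_{A0}·(e^(−k₁τ) − e^(−k₂τ)).
e^(−k₁τ) = e^(−1.32×3.25) = e^(−4.290) = 0.01370; e^(−k₂τ) = e^(−0.5493) = 0.5774.
C_R = 1.32×3.90/(0.169−1.32) × (0.01370−0.5774) = (-4.473)×(-0.5637) = 2.521 kmol/m³.

2.52 kmol/m³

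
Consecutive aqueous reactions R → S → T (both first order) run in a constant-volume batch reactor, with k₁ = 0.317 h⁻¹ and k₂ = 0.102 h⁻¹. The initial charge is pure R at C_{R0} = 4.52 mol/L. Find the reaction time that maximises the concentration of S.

The intermediate peaks when r₁ = r₂, i.e. k₁e^(−k₁t) = k₂e^(−k₂t), giving t_opt = ln(k₂/k₁)/(k₂−k₁).
= ln(0.102/0.317)/(0.102−0.317) = ln(0.3218)/-0.2150 = -1.134/-0.2150 = 5.27 h.

5.27 h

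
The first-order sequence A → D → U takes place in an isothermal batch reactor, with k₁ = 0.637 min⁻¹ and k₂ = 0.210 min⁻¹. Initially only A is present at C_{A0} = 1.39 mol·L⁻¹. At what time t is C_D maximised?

Setting dC_D/dt = 0 gives t_opt = ln(k₂/k₁)/(k₂−k₁).
= ln(0.210/0.637)/(0.210−0.637) = ln(0.3297)/-0.4270 = -1.110/-0.4270 = 2.60 min.

2.60 min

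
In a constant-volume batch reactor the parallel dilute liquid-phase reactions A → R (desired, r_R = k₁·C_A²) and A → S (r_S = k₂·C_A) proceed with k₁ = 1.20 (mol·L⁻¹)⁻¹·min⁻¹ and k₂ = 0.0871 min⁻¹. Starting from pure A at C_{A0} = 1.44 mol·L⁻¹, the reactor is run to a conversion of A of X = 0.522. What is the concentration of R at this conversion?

0.702 mol·L⁻¹

C_A = C_{A0}(1−X) = 0.6883 mol·L⁻¹.
Along a PFR/batch, dC_S/dC_A = −r_S/(r_R+r_S) = −k₂/(k₂+k₁·C_A).
Integrating from C_{A0} to C_A: C_S = (0.0871/1.20)·ln[(0.0871+1.20·1.44)/(0.0871+1.20·0.688)] = 0.07258·ln(1.815/0.9131) = 0.04987 mol·L⁻¹.
Then C_R = (C_{A0}−C_A) − C_S = 0.7517 − 0.04987 = 0.7018 mol·L⁻¹.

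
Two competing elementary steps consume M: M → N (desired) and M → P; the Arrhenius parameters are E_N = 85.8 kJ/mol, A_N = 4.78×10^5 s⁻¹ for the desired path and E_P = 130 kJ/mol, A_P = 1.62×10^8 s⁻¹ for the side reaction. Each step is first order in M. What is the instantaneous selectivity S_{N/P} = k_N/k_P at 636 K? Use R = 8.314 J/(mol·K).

12.6

Since both paths have the same order in M, the concentration cancels and S_{N/P} = k_N/k_P = (A_N/A_P)·exp[(E_P−E_N)/(RT)].
(E_P−E_N)/(RT) = (130−85.8)×10³/(8.314×636) = 44200/5288 = 8.359.
k_N/k_P = (4.78×10^5/1.62×10^8)·exp(8.359) = 0.002951 × 4268 = 12.6.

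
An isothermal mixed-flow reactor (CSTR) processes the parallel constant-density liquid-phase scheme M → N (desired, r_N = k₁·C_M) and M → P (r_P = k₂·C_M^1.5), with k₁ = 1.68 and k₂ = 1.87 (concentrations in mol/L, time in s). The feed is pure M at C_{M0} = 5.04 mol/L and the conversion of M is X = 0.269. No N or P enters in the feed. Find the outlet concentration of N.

0.432 mol/L

Exit C_M = C_{M0}(1−X) = 5.04×0.731 = 3.684 mol/L.
In a CSTR the entire volume is at exit conditions, so r_N = 1.68×3.684 = 6.190 and r_P = 1.87×3.684^1.5 = 13.22.
Fraction of consumed M going to N: r_N/(r_N+r_P) = 0.3188.
C_N = 0.3188·C_{M0}·X = 0.3188×5.04×0.269 = 0.432 mol/L.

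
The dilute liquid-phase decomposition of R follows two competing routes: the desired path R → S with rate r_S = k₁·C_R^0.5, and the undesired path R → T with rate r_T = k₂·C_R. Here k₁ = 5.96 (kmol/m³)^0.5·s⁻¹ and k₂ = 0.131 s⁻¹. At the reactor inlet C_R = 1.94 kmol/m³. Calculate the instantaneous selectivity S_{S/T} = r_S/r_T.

S_{S/T} = r_S/r_T = (k₁·C_R^0.5)/(k₂·C_R) = (k₁/k₂)·C_R^-0.5.
= (5.96×1.940^0.5) / (0.131×1.940) = 8.301/0.2541 = 32.7.

32.7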